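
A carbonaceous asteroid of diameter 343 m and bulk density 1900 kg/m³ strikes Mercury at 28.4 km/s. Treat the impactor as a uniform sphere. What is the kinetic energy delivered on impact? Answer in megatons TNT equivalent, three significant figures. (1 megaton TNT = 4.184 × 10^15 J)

E ≈ 3870 Mt TNT

v = 28400 m/s.
Mass m = (π/6) ρ d³ = (π/6) × 1900 × (343)³ = 4.015 × 10^10 kg
E = ½ m v² = 0.5 × 4.015 × 10^10 × (28400)² = 1.619 × 10^19 J
   = 1.619 × 10^19 / 4.184×10^15 = 3870 Mt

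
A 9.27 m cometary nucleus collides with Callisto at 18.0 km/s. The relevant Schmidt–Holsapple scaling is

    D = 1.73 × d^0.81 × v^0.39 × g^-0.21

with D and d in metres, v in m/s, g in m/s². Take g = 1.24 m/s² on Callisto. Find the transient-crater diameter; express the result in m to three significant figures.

D ≈ 458 m

In SI units: v = 18000 m/s.
d^0.81 = 9.27^0.81 = 6.072
v^0.39 = 18000^0.39 = 45.66
g^-0.21 = 1.24^-0.21 = 0.9558
D = 1.73 × 6.072 × 45.66 × 0.9558 = 458.4 m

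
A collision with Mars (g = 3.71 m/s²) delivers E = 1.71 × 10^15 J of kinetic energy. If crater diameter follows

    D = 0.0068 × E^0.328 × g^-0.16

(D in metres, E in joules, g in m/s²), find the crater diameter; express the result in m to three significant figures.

E^0.328 = (1.71 × 10^15)^0.328 = 9.918 × 10^4
g^-0.16 = 3.71^-0.16 = 0.8108
D = 0.0068 × 9.918 × 10^4 × 0.8108 = 546.8 m

D ≈ 547 m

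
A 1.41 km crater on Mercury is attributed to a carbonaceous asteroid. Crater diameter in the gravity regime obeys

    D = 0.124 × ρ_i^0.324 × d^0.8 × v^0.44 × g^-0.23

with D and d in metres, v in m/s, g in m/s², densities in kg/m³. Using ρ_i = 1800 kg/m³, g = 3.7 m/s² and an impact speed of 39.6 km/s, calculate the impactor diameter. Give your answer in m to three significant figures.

d ≈ 24.3 m

Rearranging for d: d = [D / (0.124 · 1800^0.324 · 39600^0.44 · 3.7^-0.23)]^(1/0.8).
D = 1410 m.
1800^0.324 = 11.34
39600^0.44 = 105.4
3.7^-0.23 = 0.7401
Denominator = 0.124 × 11.34 × 105.4 × 0.7401 = 109.7
D / 109.7 = 1410 / 109.7 = 12.85
d = 12.85^(1/0.8) = 12.85^1.25 = 24.33 m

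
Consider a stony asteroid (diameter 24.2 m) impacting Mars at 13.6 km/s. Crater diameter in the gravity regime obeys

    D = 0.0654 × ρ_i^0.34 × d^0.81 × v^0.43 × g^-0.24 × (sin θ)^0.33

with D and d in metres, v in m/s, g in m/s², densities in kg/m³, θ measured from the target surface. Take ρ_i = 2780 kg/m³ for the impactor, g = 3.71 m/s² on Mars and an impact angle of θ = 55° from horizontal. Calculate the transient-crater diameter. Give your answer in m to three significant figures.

D ≈ 524 m

In SI units: v = 13600 m/s.
ρ_i^0.34 = 2780^0.34 = 14.82
d^0.81 = 24.2^0.81 = 13.21
v^0.43 = 13600^0.43 = 59.90
g^-0.24 = 3.71^-0.24 = 0.7300
(sin 55°)^0.33 = 0.8192^0.33 = 0.9363
D = 0.0654 × 14.82 × 13.21 × 59.90 × 0.7300 × 0.9363 = 524.2 m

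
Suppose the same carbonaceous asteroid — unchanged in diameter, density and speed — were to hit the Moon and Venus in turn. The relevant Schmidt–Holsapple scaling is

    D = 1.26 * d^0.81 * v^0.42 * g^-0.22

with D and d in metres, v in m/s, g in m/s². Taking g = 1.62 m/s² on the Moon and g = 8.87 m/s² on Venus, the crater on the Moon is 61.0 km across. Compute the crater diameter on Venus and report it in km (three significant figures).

All impactor-dependent factors cancel in the ratio, leaving D_Venus/D_Moon = (g_Venus/g_Moon)^-0.22.
(8.87/1.62)^-0.22 = 5.475^-0.22 = 0.6879
D_Venus = 0.6879 × 61.0 km = 42.0 km

D ≈ 42.0 km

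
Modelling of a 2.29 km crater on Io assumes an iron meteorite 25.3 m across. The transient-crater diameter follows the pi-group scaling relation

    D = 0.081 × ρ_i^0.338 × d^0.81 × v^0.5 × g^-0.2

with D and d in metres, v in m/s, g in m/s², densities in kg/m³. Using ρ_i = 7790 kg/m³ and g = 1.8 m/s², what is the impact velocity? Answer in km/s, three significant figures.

v ≈ 12.6 km/s

Rearranging for v: v = [D / (0.081 · 7790^0.338 · 25.3^0.81 · 1.8^-0.2)]^(1/0.5).
D = 2290 m.
7790^0.338 = 20.67
25.3^0.81 = 13.69
1.8^-0.2 = 0.8891
Denominator = 0.081 × 20.67 × 13.69 × 0.8891 = 20.38
D / 20.38 = 2290 / 20.38 = 112.4
v = 112.4^(1/0.5) = 112.4^2 = 12634 m/s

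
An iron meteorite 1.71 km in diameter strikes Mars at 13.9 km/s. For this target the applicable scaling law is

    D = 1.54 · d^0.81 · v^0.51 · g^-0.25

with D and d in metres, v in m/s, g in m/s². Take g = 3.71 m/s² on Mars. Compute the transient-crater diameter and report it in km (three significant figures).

In SI units: d = 1710 m, v = 13900 m/s.
d^0.81 = 1710^0.81 = 415.6
v^0.51 = 13900^0.51 = 129.7
g^-0.25 = 3.71^-0.25 = 0.7205
D = 1.54 × 415.6 × 129.7 × 0.7205 = 59810 m
   = 59.81 km

D ≈ 59.8 km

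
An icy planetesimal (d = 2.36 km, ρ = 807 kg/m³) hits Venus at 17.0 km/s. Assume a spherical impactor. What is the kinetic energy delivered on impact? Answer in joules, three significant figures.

d = 2360 m; v = 17000 m/s.
Mass m = (π/6) ρ d³ = (π/6) × 807 × (2360)³ = 5.554 × 10^12 kg
E = ½ m v² = 0.5 × 5.554 × 10^12 × (17000)² = 8.026 × 10^20 J

E ≈ 8.03 × 10^20 J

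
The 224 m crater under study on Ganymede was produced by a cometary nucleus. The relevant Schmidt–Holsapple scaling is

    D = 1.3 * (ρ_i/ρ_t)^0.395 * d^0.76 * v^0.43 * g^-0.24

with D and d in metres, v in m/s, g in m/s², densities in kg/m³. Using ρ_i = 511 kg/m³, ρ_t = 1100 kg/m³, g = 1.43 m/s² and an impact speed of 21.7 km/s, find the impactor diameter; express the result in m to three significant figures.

Rearranging for d: d = [D / (1.3 · (511/1100)^0.395 · 21700^0.43 · 1.43^-0.24)]^(1/0.76).
(511/1100)^0.395 = 0.7387
21700^0.43 = 73.23
1.43^-0.24 = 0.9177
Denominator = 1.3 × 0.7387 × 73.23 × 0.9177 = 64.54
D / 64.54 = 224 / 64.54 = 3.471
d = 3.471^(1/0.76) = 3.471^1.3158 = 5.142 m

d ≈ 5.14 m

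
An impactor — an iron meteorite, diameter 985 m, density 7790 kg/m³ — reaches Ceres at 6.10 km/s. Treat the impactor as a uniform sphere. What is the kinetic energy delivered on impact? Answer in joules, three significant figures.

E ≈ 7.25 × 10^19 J

v = 6100 m/s.
Mass m = (π/6) ρ d³ = (π/6) × 7790 × (985)³ = 3.898 × 10^12 kg
E = ½ m v² = 0.5 × 3.898 × 10^12 × (6100)² = 7.252 × 10^19 J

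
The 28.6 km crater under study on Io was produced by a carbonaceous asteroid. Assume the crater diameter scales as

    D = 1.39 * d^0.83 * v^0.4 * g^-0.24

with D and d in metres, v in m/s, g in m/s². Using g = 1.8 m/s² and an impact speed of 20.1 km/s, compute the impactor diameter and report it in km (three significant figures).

d ≈ 1.57 km

Rearranging for d: d = [D / (1.39 · 20100^0.4 · 1.8^-0.24)]^(1/0.83).
D = 28600 m.
20100^0.4 = 52.64
1.8^-0.24 = 0.8684
Denominator = 1.39 × 52.64 × 0.8684 = 63.54
D / 63.54 = 28600 / 63.54 = 450.1
d = 450.1^(1/0.83) = 450.1^1.2048 = 1573 m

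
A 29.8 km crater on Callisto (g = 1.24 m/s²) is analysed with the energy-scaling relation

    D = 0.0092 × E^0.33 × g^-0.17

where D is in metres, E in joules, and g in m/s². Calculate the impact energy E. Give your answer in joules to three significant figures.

Rearranging: E = [D / (0.0092 · g^-0.17)]^(1/0.33).
D = 29800 m.
g^-0.17 = 1.24^-0.17 = 0.9641
D / (0.0092 × 0.9641) = 29800 / (8.870 × 10^-3) = 3.360 × 10^6
E = (3.360 × 10^6)^3.0303 = 5.981 × 10^19 J

E ≈ 5.98 × 10^19 J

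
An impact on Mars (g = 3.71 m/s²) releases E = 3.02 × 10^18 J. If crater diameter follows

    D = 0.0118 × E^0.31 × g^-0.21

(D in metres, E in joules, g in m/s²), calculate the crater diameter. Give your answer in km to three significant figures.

E^0.31 = (3.02 × 10^18)^0.31 = 5.356 × 10^5
g^-0.21 = 3.71^-0.21 = 0.7593
D = 0.0118 × 5.356 × 10^5 × 0.7593 = 4799 m
   = 4.799 km

D ≈ 4.80 km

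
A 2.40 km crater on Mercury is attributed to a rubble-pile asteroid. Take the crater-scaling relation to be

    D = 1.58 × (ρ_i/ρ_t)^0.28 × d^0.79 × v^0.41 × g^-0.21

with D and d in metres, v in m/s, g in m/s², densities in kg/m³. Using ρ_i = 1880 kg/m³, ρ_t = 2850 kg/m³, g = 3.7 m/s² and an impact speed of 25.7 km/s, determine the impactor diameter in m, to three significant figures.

Rearranging for d: d = [D / (1.58 · (1880/2850)^0.28 · 25700^0.41 · 3.7^-0.21)]^(1/0.79).
D = 2400 m.
(1880/2850)^0.28 = 0.8900
25700^0.41 = 64.28
3.7^-0.21 = 0.7598
Denominator = 1.58 × 0.8900 × 64.28 × 0.7598 = 68.68
D / 68.68 = 2400 / 68.68 = 34.94
d = 34.94^(1/0.79) = 34.94^1.2658 = 89.85 m

d ≈ 89.9 m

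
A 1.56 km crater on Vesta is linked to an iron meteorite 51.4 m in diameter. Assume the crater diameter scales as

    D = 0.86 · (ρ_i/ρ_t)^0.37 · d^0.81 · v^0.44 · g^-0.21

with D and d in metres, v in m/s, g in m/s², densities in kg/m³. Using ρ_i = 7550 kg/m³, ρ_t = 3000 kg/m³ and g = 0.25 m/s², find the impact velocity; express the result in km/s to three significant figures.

Rearranging for v: v = [D / (0.86 · (7550/3000)^0.37 · 51.4^0.81 · 0.25^-0.21)]^(1/0.44).
D = 1560 m.
(7550/3000)^0.37 = 1.407
51.4^0.81 = 24.32
0.25^-0.21 = 1.338
Denominator = 0.86 × 1.407 × 24.32 × 1.338 = 39.37
D / 39.37 = 1560 / 39.37 = 39.62
v = 39.62^(1/0.44) = 39.62^2.2727 = 4281 m/s

v ≈ 4.28 km/s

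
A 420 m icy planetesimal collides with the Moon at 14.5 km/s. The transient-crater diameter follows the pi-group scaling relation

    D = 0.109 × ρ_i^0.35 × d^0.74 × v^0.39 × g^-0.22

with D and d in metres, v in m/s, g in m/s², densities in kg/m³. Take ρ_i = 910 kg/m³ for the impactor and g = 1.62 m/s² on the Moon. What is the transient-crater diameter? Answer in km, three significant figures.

In SI units: v = 14500 m/s.
ρ_i^0.35 = 910^0.35 = 10.86
d^0.74 = 420^0.74 = 87.34
v^0.39 = 14500^0.39 = 41.97
g^-0.22 = 1.62^-0.22 = 0.8993
D = 0.109 × 10.86 × 87.34 × 41.97 × 0.8993 = 3902 m
   = 3.902 km

D ≈ 3.90 km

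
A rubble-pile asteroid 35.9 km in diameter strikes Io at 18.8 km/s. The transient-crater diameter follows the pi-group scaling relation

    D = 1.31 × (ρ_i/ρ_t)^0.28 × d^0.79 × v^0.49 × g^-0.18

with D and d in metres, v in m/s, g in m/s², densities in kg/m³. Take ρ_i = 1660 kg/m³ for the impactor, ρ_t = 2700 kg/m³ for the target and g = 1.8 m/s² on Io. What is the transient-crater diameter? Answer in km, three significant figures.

In SI units: d = 35900 m, v = 18800 m/s.
(ρ_i/ρ_t)^0.28 = (1660/2700)^0.28 = 0.8727
d^0.79 = 35900^0.79 = 3968
v^0.49 = 18800^0.49 = 124.3
g^-0.18 = 1.8^-0.18 = 0.8996
D = 1.31 × 0.8727 × 3968 × 124.3 × 0.8996 = 5.073 × 10^5 m
   = 507.3 km

D ≈ 507 km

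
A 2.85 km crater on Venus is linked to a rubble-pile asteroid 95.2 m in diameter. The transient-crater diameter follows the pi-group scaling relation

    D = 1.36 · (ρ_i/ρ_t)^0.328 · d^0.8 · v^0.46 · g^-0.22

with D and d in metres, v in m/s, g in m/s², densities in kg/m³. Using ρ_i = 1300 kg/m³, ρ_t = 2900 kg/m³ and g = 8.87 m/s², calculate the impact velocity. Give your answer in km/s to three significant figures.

v ≈ 30.3 km/s

Rearranging for v: v = [D / (1.36 · (1300/2900)^0.328 · 95.2^0.8 · 8.87^-0.22)]^(1/0.46).
D = 2850 m.
(1300/2900)^0.328 = 0.7686
95.2^0.8 = 38.27
8.87^-0.22 = 0.6187
Denominator = 1.36 × 0.7686 × 38.27 × 0.6187 = 24.75
D / 24.75 = 2850 / 24.75 = 115.2
v = 115.2^(1/0.46) = 115.2^2.1739 = 30296 m/s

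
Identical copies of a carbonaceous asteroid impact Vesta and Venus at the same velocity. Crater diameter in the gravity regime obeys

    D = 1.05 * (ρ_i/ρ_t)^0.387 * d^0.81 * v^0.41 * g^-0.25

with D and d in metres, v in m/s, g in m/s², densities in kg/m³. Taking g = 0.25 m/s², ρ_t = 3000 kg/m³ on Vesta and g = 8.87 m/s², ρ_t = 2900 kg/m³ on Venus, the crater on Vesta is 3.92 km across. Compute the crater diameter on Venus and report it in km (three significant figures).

The impactor-only factors (d, v, ρ_i) cancel in the ratio, leaving D_Venus/D_Vesta = (g_Venus/g_Vesta)^-0.25 · (ρ_t,Vesta/ρ_t,Venus)^0.387.
(8.87/0.25)^-0.25 = 35.48^-0.25 = 0.4097
(3000/2900)^0.387 = 1.034^0.387 = 1.013
Ratio = 0.4097 × 1.013 = 0.4150
D_Venus = 0.4150 × 3.92 km = 1.63 km

D ≈ 1.63 km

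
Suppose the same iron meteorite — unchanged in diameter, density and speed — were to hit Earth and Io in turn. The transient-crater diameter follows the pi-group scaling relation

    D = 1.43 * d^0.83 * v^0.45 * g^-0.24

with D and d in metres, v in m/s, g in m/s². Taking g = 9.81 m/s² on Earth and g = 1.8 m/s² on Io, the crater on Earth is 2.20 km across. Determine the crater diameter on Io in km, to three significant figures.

D ≈ 3.30 km

All impactor-dependent factors cancel in the ratio, leaving D_Io/D_Earth = (g_Io/g_Earth)^-0.24.
(1.8/9.81)^-0.24 = 0.1835^-0.24 = 1.502
D_Io = 1.502 × 2.20 km = 3.30 km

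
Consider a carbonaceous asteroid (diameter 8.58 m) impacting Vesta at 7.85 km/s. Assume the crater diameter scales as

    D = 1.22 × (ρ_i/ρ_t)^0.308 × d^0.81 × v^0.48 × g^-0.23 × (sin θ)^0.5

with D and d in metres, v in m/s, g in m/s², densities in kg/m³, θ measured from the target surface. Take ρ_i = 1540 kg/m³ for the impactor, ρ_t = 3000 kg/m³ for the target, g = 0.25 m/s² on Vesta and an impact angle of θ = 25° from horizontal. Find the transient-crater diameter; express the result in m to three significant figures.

In SI units: v = 7850 m/s.
(ρ_i/ρ_t)^0.308 = (1540/3000)^0.308 = 0.8143
d^0.81 = 8.58^0.81 = 5.703
v^0.48 = 7850^0.48 = 74.05
g^-0.23 = 0.25^-0.23 = 1.376
(sin 25°)^0.5 = 0.4226^0.5 = 0.6501
D = 1.22 × 0.8143 × 5.703 × 74.05 × 1.376 × 0.6501 = 375.3 m

D ≈ 375 m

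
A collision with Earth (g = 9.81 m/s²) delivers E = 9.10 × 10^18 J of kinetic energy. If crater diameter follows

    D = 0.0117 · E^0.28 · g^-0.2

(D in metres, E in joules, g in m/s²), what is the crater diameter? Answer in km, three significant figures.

D ≈ 1.51 km

E^0.28 = (9.10 × 10^18)^0.28 = 2.035 × 10^5
g^-0.2 = 9.81^-0.2 = 0.6334
D = 0.0117 × 2.035 × 10^5 × 0.6334 = 1508 m
   = 1.508 km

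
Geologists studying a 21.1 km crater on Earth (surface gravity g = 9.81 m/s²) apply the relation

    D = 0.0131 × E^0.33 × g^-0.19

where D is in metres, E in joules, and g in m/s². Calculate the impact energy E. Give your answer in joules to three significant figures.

Rearranging: E = [D / (0.0131 · g^-0.19)]^(1/0.33).
D = 21100 m.
g^-0.19 = 9.81^-0.19 = 0.6480
D / (0.0131 × 0.6480) = 21100 / (8.489 × 10^-3) = 2.486 × 10^6
E = (2.486 × 10^6)^3.0303 = 2.400 × 10^19 J

E ≈ 2.40 × 10^19 J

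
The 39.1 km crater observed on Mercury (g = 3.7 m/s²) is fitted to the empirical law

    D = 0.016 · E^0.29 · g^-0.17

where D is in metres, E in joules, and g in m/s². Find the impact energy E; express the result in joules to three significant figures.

E ≈ 2.30 × 10^22 J

Rearranging: E = [D / (0.016 · g^-0.17)]^(1/0.29).
D = 39100 m.
g^-0.17 = 3.7^-0.17 = 0.8006
D / (0.016 × 0.8006) = 39100 / (0.01281) = 3.052 × 10^6
E = (3.052 × 10^6)^3.4483 = 2.295 × 10^22 J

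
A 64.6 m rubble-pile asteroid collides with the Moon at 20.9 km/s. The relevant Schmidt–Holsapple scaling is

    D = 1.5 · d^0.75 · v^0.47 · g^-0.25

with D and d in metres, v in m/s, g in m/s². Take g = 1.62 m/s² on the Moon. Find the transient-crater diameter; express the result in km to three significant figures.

D ≈ 3.25 km

In SI units: v = 20900 m/s.
d^0.75 = 64.6^0.75 = 22.79
v^0.47 = 20900^0.47 = 107.3
g^-0.25 = 1.62^-0.25 = 0.8864
D = 1.5 × 22.79 × 107.3 × 0.8864 = 3251 m
   = 3.251 km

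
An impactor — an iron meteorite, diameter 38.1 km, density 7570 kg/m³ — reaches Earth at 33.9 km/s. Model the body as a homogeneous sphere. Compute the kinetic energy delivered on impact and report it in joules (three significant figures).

d = 38100 m; v = 33900 m/s.
Mass m = (π/6) ρ d³ = (π/6) × 7570 × (38100)³ = 2.192 × 10^17 kg
E = ½ m v² = 0.5 × 2.192 × 10^17 × (33900)² = 1.260 × 10^26 J

E ≈ 1.26 × 10^26 J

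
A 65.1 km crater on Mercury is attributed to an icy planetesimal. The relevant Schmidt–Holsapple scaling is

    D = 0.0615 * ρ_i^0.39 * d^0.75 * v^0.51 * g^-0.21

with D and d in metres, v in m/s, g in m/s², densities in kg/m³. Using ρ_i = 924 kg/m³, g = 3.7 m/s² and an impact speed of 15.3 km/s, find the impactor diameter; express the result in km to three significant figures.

d ≈ 6.37 km

Rearranging for d: d = [D / (0.0615 · 924^0.39 · 15300^0.51 · 3.7^-0.21)]^(1/0.75).
D = 65100 m.
924^0.39 = 14.34
15300^0.51 = 136.2
3.7^-0.21 = 0.7598
Denominator = 0.0615 × 14.34 × 136.2 × 0.7598 = 91.26
D / 91.26 = 65100 / 91.26 = 713.3
d = 713.3^(1/0.75) = 713.3^1.3333 = 6372 m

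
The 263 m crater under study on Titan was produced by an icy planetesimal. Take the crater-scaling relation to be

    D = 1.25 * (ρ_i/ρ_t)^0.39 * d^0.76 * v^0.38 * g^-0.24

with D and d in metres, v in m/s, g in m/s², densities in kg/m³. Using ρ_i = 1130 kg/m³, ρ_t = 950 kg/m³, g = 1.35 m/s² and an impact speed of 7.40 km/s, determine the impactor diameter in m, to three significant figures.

d ≈ 13.3 m

Rearranging for d: d = [D / (1.25 · (1130/950)^0.39 · 7400^0.38 · 1.35^-0.24)]^(1/0.76).
(1130/950)^0.39 = 1.070
7400^0.38 = 29.53
1.35^-0.24 = 0.9305
Denominator = 1.25 × 1.070 × 29.53 × 0.9305 = 36.75
D / 36.75 = 263 / 36.75 = 7.156
d = 7.156^(1/0.76) = 7.156^1.3158 = 13.32 m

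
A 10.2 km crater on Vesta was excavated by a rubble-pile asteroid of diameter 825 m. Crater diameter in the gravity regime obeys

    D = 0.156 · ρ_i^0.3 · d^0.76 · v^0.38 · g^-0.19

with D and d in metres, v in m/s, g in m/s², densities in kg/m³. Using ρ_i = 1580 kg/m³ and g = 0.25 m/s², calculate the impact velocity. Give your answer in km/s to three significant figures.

Rearranging for v: v = [D / (0.156 · 1580^0.3 · 825^0.76 · 0.25^-0.19)]^(1/0.38).
D = 10200 m.
1580^0.3 = 9.112
825^0.76 = 164.6
0.25^-0.19 = 1.301
Denominator = 0.156 × 9.112 × 164.6 × 1.301 = 304.4
D / 304.4 = 10200 / 304.4 = 33.51
v = 33.51^(1/0.38) = 33.51^2.6316 = 10319 m/s

v ≈ 10.3 km/s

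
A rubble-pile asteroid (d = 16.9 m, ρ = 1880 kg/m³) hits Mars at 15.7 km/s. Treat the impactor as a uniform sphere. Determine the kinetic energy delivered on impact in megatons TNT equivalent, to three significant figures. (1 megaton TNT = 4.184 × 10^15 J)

E ≈ 0.140 Mt TNT

v = 15700 m/s.
Mass m = (π/6) ρ d³ = (π/6) × 1880 × (16.9)³ = 4.751 × 10^6 kg
E = ½ m v² = 0.5 × 4.751 × 10^6 × (15700)² = 5.855 × 10^14 J
   = 5.855 × 10^14 / 4.184×10^15 = 0.1399 Mt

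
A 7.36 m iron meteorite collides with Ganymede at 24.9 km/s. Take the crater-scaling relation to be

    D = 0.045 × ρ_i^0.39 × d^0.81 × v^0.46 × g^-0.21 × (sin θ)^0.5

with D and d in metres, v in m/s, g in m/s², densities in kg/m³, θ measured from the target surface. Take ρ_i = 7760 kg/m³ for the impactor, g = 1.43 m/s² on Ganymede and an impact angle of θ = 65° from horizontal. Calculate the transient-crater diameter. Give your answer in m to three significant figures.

D ≈ 693 m

In SI units: v = 24900 m/s.
ρ_i^0.39 = 7760^0.39 = 32.89
d^0.81 = 7.36^0.81 = 5.037
v^0.46 = 24900^0.46 = 105.3
g^-0.21 = 1.43^-0.21 = 0.9276
(sin 65°)^0.5 = 0.9063^0.5 = 0.9520
D = 0.045 × 32.89 × 5.037 × 105.3 × 0.9276 × 0.9520 = 693.2 m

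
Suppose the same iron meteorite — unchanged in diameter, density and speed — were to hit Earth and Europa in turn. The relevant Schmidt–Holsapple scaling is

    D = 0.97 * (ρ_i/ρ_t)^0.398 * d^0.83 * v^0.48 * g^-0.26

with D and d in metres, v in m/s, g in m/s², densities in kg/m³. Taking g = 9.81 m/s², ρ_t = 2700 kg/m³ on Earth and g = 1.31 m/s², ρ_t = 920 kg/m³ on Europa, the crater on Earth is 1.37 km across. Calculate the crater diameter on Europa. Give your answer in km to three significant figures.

The impactor-only factors (d, v, ρ_i) cancel in the ratio, leaving D_Europa/D_Earth = (g_Europa/g_Earth)^-0.26 · (ρ_t,Earth/ρ_t,Europa)^0.398.
(1.31/9.81)^-0.26 = 0.1335^-0.26 = 1.688
(2700/920)^0.398 = 2.935^0.398 = 1.535
Ratio = 1.688 × 1.535 = 2.591
D_Europa = 2.591 × 1.37 km = 3.55 km

D ≈ 3.55 km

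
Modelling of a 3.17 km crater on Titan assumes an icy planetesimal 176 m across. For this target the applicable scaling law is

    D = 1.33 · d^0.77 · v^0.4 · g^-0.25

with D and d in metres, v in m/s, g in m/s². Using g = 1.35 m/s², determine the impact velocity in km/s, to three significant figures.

v ≈ 15.9 km/s

Rearranging for v: v = [D / (1.33 · 176^0.77 · 1.35^-0.25)]^(1/0.4).
D = 3170 m.
176^0.77 = 53.59
1.35^-0.25 = 0.9277
Denominator = 1.33 × 53.59 × 0.9277 = 66.12
D / 66.12 = 3170 / 66.12 = 47.94
v = 47.94^(1/0.4) = 47.94^2.5 = 15913 m/s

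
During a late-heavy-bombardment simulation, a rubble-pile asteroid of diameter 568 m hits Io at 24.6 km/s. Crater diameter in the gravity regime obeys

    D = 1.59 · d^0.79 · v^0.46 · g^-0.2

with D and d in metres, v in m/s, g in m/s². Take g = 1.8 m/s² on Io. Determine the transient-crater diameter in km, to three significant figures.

In SI units: v = 24600 m/s.
d^0.79 = 568^0.79 = 149.9
v^0.46 = 24600^0.46 = 104.7
g^-0.2 = 1.8^-0.2 = 0.8891
D = 1.59 × 149.9 × 104.7 × 0.8891 = 22187 m
   = 22.19 km

D ≈ 22.2 km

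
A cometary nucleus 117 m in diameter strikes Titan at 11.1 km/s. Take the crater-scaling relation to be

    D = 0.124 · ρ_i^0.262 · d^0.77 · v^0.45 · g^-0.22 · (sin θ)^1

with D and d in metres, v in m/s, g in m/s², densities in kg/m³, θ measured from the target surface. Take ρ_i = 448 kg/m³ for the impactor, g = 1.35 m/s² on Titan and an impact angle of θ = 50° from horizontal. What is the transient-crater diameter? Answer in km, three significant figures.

In SI units: v = 11100 m/s.
ρ_i^0.262 = 448^0.262 = 4.950
d^0.77 = 117^0.77 = 39.13
v^0.45 = 11100^0.45 = 66.13
g^-0.22 = 1.35^-0.22 = 0.9361
(sin 50°)^1 = 0.7660^1 = 0.7660
D = 0.124 × 4.950 × 39.13 × 66.13 × 0.9361 × 0.7660 = 1139 m
   = 1.139 km

D ≈ 1.14 km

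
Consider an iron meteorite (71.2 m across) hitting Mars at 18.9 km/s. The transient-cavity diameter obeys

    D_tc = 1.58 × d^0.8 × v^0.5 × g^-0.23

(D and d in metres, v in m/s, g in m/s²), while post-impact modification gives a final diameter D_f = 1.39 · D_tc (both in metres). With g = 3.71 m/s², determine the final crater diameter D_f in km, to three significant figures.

D_f ≈ 6.78 km

v = 18900 m/s.
d^0.8 = 71.2^0.8 = 30.34
v^0.5 = 18900^0.5 = 137.5
g^-0.23 = 3.71^-0.23 = 0.7397
D_tc = 1.58 × 30.34 × 137.5 × 0.7397 = 4876 m
D_f = 1.39 × 4876 = 6778 m
     = 6.778 km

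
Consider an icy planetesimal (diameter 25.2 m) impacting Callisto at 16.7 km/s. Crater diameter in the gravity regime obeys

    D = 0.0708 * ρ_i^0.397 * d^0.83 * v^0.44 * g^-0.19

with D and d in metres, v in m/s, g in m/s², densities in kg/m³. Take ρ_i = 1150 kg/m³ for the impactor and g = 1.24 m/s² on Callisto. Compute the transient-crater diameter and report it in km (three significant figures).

D ≈ 1.17 km

In SI units: v = 16700 m/s.
ρ_i^0.397 = 1150^0.397 = 16.41
d^0.83 = 25.2^0.83 = 14.56
v^0.44 = 16700^0.44 = 72.11
g^-0.19 = 1.24^-0.19 = 0.9600
D = 0.0708 × 16.41 × 14.56 × 72.11 × 0.9600 = 1171 m
   = 1.171 km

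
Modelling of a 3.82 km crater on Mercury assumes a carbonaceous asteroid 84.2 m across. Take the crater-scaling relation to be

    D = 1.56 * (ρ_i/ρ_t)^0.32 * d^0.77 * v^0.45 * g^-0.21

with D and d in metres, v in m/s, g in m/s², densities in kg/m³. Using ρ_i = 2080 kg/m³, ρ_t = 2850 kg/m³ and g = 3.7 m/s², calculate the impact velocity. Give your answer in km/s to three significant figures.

Rearranging for v: v = [D / (1.56 · (2080/2850)^0.32 · 84.2^0.77 · 3.7^-0.21)]^(1/0.45).
D = 3820 m.
(2080/2850)^0.32 = 0.9041
84.2^0.77 = 30.37
3.7^-0.21 = 0.7598
Denominator = 1.56 × 0.9041 × 30.37 × 0.7598 = 32.55
D / 32.55 = 3820 / 32.55 = 117.4
v = 117.4^(1/0.45) = 117.4^2.2222 = 39739 m/s

v ≈ 39.7 km/s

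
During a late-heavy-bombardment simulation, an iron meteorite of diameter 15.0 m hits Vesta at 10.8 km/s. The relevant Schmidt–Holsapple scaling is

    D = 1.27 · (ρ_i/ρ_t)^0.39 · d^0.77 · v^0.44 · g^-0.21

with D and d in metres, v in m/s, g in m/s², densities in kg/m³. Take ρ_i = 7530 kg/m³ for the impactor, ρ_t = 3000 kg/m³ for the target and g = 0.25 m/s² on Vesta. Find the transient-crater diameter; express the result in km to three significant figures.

D ≈ 1.17 km

In SI units: v = 10800 m/s.
(ρ_i/ρ_t)^0.39 = (7530/3000)^0.39 = 1.432
d^0.77 = 15^0.77 = 8.046
v^0.44 = 10800^0.44 = 59.53
g^-0.21 = 0.25^-0.21 = 1.338
D = 1.27 × 1.432 × 8.046 × 59.53 × 1.338 = 1166 m
   = 1.166 km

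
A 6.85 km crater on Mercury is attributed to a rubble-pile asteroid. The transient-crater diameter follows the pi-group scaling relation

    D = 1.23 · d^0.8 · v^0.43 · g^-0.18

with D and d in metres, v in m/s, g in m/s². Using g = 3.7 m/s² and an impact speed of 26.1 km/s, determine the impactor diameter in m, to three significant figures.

Rearranging for d: d = [D / (1.23 · 26100^0.43 · 3.7^-0.18)]^(1/0.8).
D = 6850 m.
26100^0.43 = 79.28
3.7^-0.18 = 0.7902
Denominator = 1.23 × 79.28 × 0.7902 = 77.06
D / 77.06 = 6850 / 77.06 = 88.89
d = 88.89^(1/0.8) = 88.89^1.25 = 272.9 m

d ≈ 273 m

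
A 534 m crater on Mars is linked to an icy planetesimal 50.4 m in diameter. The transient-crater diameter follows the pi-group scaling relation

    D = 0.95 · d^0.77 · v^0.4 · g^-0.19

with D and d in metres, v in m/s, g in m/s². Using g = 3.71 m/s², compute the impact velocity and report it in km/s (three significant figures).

v ≈ 7.38 km/s

Rearranging for v: v = [D / (0.95 · 50.4^0.77 · 3.71^-0.19)]^(1/0.4).
50.4^0.77 = 20.46
3.71^-0.19 = 0.7795
Denominator = 0.95 × 20.46 × 0.7795 = 15.15
D / 15.15 = 534 / 15.15 = 35.25
v = 35.25^(1/0.4) = 35.25^2.5 = 7377 m/s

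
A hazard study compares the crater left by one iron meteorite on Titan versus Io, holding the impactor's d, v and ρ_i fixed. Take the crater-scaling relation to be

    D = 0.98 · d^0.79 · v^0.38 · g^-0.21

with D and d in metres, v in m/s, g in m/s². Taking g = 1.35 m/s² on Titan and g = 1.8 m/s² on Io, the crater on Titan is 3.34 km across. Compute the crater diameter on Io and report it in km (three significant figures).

D ≈ 3.14 km

All impactor-dependent factors cancel in the ratio, leaving D_Io/D_Titan = (g_Io/g_Titan)^-0.21.
(1.8/1.35)^-0.21 = 1.333^-0.21 = 0.9414
D_Io = 0.9414 × 3.34 km = 3.14 km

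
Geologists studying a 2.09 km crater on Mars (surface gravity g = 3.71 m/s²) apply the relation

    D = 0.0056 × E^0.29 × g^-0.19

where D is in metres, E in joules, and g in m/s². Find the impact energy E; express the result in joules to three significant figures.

Rearranging: E = [D / (0.0056 · g^-0.19)]^(1/0.29).
D = 2090 m.
g^-0.19 = 3.71^-0.19 = 0.7795
D / (0.0056 × 0.7795) = 2090 / (4.365 × 10^-3) = 4.788 × 10^5
E = (4.788 × 10^5)^3.4483 = 3.863 × 10^19 J

E ≈ 3.86 × 10^19 J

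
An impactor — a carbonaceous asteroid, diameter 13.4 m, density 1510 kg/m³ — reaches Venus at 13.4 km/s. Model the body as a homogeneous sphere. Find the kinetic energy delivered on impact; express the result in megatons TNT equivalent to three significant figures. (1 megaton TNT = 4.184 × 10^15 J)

E ≈ 0.0408 Mt TNT

v = 13400 m/s.
Mass m = (π/6) ρ d³ = (π/6) × 1510 × (13.4)³ = 1.902 × 10^6 kg
E = ½ m v² = 0.5 × 1.902 × 10^6 × (13400)² = 1.708 × 10^14 J
   = 1.708 × 10^14 / 4.184×10^15 = 0.04082 Mt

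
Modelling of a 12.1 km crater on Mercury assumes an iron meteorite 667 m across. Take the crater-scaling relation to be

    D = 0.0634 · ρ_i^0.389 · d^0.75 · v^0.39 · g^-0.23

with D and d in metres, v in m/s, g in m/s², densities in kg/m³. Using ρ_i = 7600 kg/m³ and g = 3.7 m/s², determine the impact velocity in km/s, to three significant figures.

v ≈ 37.5 km/s

Rearranging for v: v = [D / (0.0634 · 7600^0.389 · 667^0.75 · 3.7^-0.23)]^(1/0.39).
D = 12100 m.
7600^0.389 = 32.33
667^0.75 = 131.2
3.7^-0.23 = 0.7401
Denominator = 0.0634 × 32.33 × 131.2 × 0.7401 = 199.0
D / 199.0 = 12100 / 199.0 = 60.80
v = 60.80^(1/0.39) = 60.80^2.5641 = 37507 m/s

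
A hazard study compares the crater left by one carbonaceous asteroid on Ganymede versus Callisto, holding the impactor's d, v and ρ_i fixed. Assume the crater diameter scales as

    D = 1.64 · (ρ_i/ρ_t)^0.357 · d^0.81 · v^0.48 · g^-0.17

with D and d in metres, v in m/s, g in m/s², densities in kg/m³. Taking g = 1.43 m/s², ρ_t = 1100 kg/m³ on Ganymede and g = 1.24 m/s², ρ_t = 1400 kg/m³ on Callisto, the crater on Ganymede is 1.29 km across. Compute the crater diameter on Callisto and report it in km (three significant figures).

D ≈ 1.21 km

The impactor-only factors (d, v, ρ_i) cancel in the ratio, leaving D_Callisto/D_Ganymede = (g_Callisto/g_Ganymede)^-0.17 · (ρ_t,Ganymede/ρ_t,Callisto)^0.357.
(1.24/1.43)^-0.17 = 0.8671^-0.17 = 1.025
(1100/1400)^0.357 = 0.7857^0.357 = 0.9175
Ratio = 1.025 × 0.9175 = 0.9404
D_Callisto = 0.9404 × 1.29 km = 1.21 km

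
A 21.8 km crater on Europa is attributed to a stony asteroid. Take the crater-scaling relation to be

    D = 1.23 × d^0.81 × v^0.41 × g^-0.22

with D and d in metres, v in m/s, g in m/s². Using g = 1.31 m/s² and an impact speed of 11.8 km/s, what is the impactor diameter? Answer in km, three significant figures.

Rearranging for d: d = [D / (1.23 · 11800^0.41 · 1.31^-0.22)]^(1/0.81).
D = 21800 m.
11800^0.41 = 46.72
1.31^-0.22 = 0.9423
Denominator = 1.23 × 46.72 × 0.9423 = 54.15
D / 54.15 = 21800 / 54.15 = 402.6
d = 402.6^(1/0.81) = 402.6^1.2346 = 1644 m

d ≈ 1.64 km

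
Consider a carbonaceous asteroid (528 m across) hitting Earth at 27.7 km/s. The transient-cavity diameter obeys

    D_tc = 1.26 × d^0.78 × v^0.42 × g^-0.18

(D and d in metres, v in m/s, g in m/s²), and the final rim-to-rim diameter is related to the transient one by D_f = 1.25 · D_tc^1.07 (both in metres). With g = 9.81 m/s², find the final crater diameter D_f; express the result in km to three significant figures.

v = 27700 m/s.
d^0.78 = 528^0.78 = 132.9
v^0.42 = 27700^0.42 = 73.42
g^-0.18 = 9.81^-0.18 = 0.6630
D_tc = 1.26 × 132.9 × 73.42 × 0.6630 = 8151 m
D_f = 1.25 × (8151)^1.07 = 19138 m
     = 19.14 km

D_f ≈ 19.1 km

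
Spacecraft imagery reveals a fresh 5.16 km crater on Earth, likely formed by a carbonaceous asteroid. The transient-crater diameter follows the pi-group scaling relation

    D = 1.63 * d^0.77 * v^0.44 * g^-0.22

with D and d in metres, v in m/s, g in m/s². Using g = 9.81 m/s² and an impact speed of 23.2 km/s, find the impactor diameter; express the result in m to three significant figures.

d ≈ 216 m

Rearranging for d: d = [D / (1.63 · 23200^0.44 · 9.81^-0.22)]^(1/0.77).
D = 5160 m.
23200^0.44 = 83.33
9.81^-0.22 = 0.6051
Denominator = 1.63 × 83.33 × 0.6051 = 82.19
D / 82.19 = 5160 / 82.19 = 62.78
d = 62.78^(1/0.77) = 62.78^1.2987 = 216.2 m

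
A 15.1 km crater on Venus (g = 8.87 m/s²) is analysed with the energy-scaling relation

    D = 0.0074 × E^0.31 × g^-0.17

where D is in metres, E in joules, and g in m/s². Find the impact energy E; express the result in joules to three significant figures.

Rearranging: E = [D / (0.0074 · g^-0.17)]^(1/0.31).
D = 15100 m.
g^-0.17 = 8.87^-0.17 = 0.6900
D / (0.0074 × 0.6900) = 15100 / (5.106 × 10^-3) = 2.957 × 10^6
E = (2.957 × 10^6)^3.2258 = 7.476 × 10^20 J

E ≈ 7.48 × 10^20 J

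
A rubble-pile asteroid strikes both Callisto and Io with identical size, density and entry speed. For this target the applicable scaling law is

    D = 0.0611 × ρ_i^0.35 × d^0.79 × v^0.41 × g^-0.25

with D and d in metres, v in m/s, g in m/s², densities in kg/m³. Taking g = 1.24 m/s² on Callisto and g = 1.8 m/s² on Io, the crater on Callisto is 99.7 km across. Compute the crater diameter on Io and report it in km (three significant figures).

All impactor-dependent factors cancel in the ratio, leaving D_Io/D_Callisto = (g_Io/g_Callisto)^-0.25.
(1.8/1.24)^-0.25 = 1.452^-0.25 = 0.9110
D_Io = 0.9110 × 99.7 km = 90.8 km

D ≈ 90.8 km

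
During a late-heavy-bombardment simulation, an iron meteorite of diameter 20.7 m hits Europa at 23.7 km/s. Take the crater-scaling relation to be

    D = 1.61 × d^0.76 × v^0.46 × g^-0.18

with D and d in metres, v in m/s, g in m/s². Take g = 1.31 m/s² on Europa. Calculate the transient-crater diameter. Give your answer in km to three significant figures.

In SI units: v = 23700 m/s.
d^0.76 = 20.7^0.76 = 10.00
v^0.46 = 23700^0.46 = 102.9
g^-0.18 = 1.31^-0.18 = 0.9526
D = 1.61 × 10.00 × 102.9 × 0.9526 = 1578 m
   = 1.578 km

D ≈ 1.58 km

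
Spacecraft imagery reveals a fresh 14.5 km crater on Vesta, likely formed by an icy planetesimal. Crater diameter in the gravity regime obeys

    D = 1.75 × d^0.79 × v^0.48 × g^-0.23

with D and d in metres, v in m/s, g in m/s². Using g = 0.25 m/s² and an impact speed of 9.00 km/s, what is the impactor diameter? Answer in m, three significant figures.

d ≈ 241 m

Rearranging for d: d = [D / (1.75 · 9000^0.48 · 0.25^-0.23)]^(1/0.79).
D = 14500 m.
9000^0.48 = 79.07
0.25^-0.23 = 1.376
Denominator = 1.75 × 79.07 × 1.376 = 190.4
D / 190.4 = 14500 / 190.4 = 76.16
d = 76.16^(1/0.79) = 76.16^1.2658 = 240.9 m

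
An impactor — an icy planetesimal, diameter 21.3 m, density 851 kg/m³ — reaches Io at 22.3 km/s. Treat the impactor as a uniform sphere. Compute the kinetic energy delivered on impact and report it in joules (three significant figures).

E ≈ 1.07 × 10^15 J

v = 22300 m/s.
Mass m = (π/6) ρ d³ = (π/6) × 851 × (21.3)³ = 4.306 × 10^6 kg
E = ½ m v² = 0.5 × 4.306 × 10^6 × (22300)² = 1.071 × 10^15 J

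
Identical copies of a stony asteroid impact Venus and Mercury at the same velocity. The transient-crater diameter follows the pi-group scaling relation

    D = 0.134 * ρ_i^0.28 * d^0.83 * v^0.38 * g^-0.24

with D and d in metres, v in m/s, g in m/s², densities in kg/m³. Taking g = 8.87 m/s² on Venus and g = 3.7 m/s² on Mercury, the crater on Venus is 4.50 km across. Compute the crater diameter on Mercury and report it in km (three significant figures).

D ≈ 5.55 km

All impactor-dependent factors cancel in the ratio, leaving D_Mercury/D_Venus = (g_Mercury/g_Venus)^-0.24.
(3.7/8.87)^-0.24 = 0.4171^-0.24 = 1.234
D_Mercury = 1.234 × 4.50 km = 5.55 km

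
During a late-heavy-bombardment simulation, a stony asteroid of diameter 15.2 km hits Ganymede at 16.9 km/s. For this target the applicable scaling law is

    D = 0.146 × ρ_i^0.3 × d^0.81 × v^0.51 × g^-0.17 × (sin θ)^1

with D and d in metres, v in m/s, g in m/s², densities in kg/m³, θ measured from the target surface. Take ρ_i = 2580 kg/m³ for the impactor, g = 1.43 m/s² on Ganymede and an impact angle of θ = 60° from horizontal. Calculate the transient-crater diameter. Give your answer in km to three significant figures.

D ≈ 439 km

In SI units: d = 15200 m, v = 16900 m/s.
ρ_i^0.3 = 2580^0.3 = 10.56
d^0.81 = 15200^0.81 = 2439
v^0.51 = 16900^0.51 = 143.3
g^-0.17 = 1.43^-0.17 = 0.9410
(sin 60°)^1 = 0.8660^1 = 0.8660
D = 0.146 × 10.56 × 2439 × 143.3 × 0.9410 × 0.8660 = 4.391 × 10^5 m
   = 439.1 km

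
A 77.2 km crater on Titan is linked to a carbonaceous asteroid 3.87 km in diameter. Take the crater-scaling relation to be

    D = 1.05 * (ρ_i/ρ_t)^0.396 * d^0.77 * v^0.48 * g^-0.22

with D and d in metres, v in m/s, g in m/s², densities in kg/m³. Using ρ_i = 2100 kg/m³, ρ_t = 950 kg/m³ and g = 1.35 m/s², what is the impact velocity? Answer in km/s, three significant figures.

Rearranging for v: v = [D / (1.05 · (2100/950)^0.396 · 3870^0.77 · 1.35^-0.22)]^(1/0.48).
D = 77200 m.
(2100/950)^0.396 = 1.369
3870^0.77 = 578.8
1.35^-0.22 = 0.9361
Denominator = 1.05 × 1.369 × 578.8 × 0.9361 = 778.8
D / 778.8 = 77200 / 778.8 = 99.13
v = 99.13^(1/0.48) = 99.13^2.0833 = 14411 m/s

v ≈ 14.4 km/s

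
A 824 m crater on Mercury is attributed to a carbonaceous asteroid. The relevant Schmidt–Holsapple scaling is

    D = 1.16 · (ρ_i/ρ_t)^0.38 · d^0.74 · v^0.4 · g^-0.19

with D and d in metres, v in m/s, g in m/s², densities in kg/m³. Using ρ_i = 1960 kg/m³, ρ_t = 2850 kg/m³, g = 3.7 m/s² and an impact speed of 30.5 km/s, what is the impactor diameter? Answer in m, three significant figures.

d ≈ 45.6 m

Rearranging for d: d = [D / (1.16 · (1960/2850)^0.38 · 30500^0.4 · 3.7^-0.19)]^(1/0.74).
(1960/2850)^0.38 = 0.8674
30500^0.4 = 62.19
3.7^-0.19 = 0.7799
Denominator = 1.16 × 0.8674 × 62.19 × 0.7799 = 48.80
D / 48.80 = 824 / 48.80 = 16.89
d = 16.89^(1/0.74) = 16.89^1.3514 = 45.61 m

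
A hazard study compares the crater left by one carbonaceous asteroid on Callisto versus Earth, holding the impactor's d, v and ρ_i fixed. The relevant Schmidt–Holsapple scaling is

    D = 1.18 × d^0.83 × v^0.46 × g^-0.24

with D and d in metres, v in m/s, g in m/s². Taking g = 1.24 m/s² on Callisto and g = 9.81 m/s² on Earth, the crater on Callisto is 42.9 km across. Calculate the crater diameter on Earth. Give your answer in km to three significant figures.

D ≈ 26.1 km

All impactor-dependent factors cancel in the ratio, leaving D_Earth/D_Callisto = (g_Earth/g_Callisto)^-0.24.
(9.81/1.24)^-0.24 = 7.911^-0.24 = 0.6087
D_Earth = 0.6087 × 42.9 km = 26.1 km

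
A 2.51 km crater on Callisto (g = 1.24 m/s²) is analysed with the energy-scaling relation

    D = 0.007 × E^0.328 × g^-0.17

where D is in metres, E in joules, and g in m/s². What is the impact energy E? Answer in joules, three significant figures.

Rearranging: E = [D / (0.007 · g^-0.17)]^(1/0.328).
D = 2510 m.
g^-0.17 = 1.24^-0.17 = 0.9641
D / (0.007 × 0.9641) = 2510 / (6.749 × 10^-3) = 3.719 × 10^5
E = (3.719 × 10^5)^3.0488 = 9.619 × 10^16 J

E ≈ 9.62 × 10^16 J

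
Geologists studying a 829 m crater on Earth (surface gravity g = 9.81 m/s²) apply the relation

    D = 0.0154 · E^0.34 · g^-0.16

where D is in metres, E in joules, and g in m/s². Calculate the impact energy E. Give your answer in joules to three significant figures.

E ≈ 2.41 × 10^14 J

Rearranging: E = [D / (0.0154 · g^-0.16)]^(1/0.34).
g^-0.16 = 9.81^-0.16 = 0.6940
D / (0.0154 × 0.6940) = 829 / (0.01069) = 7.755 × 10^4
E = (7.755 × 10^4)^2.9412 = 2.406 × 10^14 J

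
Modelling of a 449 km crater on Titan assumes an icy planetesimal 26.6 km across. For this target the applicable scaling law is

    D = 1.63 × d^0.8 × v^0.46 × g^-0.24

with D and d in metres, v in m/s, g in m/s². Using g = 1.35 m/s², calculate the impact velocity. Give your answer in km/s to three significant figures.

v ≈ 15.8 km/s

Rearranging for v: v = [D / (1.63 · 26600^0.8 · 1.35^-0.24)]^(1/0.46).
D = 449000 m.
26600^0.8 = 3467
1.35^-0.24 = 0.9305
Denominator = 1.63 × 3467 × 0.9305 = 5258
D / 5258 = 449000 / 5258 = 85.39
v = 85.39^(1/0.46) = 85.39^2.1739 = 15801 m/s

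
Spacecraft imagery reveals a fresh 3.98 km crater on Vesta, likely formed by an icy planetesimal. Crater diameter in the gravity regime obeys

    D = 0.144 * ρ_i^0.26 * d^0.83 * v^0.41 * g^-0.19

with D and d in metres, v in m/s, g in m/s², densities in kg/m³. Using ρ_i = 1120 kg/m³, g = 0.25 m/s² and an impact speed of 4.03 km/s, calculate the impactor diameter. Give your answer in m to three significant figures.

Rearranging for d: d = [D / (0.144 · 1120^0.26 · 4030^0.41 · 0.25^-0.19)]^(1/0.83).
D = 3980 m.
1120^0.26 = 6.206
4030^0.41 = 30.07
0.25^-0.19 = 1.301
Denominator = 0.144 × 6.206 × 30.07 × 1.301 = 34.96
D / 34.96 = 3980 / 34.96 = 113.8
d = 113.8^(1/0.83) = 113.8^1.2048 = 300.1 m

d ≈ 300 m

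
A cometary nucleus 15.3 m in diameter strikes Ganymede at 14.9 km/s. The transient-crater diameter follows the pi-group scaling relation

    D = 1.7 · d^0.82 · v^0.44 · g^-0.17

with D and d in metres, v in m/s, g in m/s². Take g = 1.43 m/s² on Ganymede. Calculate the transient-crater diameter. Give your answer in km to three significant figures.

D ≈ 1.03 km

In SI units: v = 14900 m/s.
d^0.82 = 15.3^0.82 = 9.364
v^0.44 = 14900^0.44 = 68.58
g^-0.17 = 1.43^-0.17 = 0.9410
D = 1.7 × 9.364 × 68.58 × 0.9410 = 1027 m
   = 1.027 km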